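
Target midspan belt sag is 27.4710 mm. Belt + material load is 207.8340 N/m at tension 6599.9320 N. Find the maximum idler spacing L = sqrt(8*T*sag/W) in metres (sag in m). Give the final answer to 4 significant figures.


sag = 27.4710/1000 = 0.027471 m
L = sqrt(8 * 6599.9320 * 0.027471 / 207.8340)
L = 2.642 m


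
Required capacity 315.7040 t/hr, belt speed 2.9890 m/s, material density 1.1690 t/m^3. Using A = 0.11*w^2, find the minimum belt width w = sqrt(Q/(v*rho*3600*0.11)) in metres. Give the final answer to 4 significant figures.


A_req = 315.7040 / (2.9890 * 1.1690 * 3600) = 0.0250979 m^2
w = sqrt(0.0250979 / 0.11)
w = 0.4777 m


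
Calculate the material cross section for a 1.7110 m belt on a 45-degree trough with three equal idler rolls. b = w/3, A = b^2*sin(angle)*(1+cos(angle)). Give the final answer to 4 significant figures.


b = 1.7110/3 = 0.570333 m
A = 0.570333^2 * sin(45 deg) * (1 + cos(45 deg))
A = 0.3926 m^2


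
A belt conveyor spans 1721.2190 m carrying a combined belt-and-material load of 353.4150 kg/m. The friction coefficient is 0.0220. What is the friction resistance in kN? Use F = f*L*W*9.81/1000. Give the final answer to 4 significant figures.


F = 0.0220 * 1721.2190 * 353.4150 * 9.81 / 1000
F = 131.3 kN


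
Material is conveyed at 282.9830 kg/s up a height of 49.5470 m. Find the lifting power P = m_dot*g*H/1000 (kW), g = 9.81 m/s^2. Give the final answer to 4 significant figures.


P = 282.9830 * 9.81 * 49.5470 / 1000
P = 137.5 kW


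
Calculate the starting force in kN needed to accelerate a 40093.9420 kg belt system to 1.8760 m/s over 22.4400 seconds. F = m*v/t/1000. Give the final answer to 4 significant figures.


F = 40093.9420 * 1.8760 / 22.4400 / 1000
F = 3.352 kN


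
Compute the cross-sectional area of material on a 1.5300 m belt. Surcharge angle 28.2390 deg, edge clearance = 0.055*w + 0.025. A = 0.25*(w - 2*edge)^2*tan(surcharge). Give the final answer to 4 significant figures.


edge = 0.055*1.5300 + 0.025 = 0.10915 m
ew = 1.5300 - 2*0.10915 = 1.3117 m
A = 0.25 * 1.3117^2 * tan(28.2390 deg)
A = 0.2310 m^2


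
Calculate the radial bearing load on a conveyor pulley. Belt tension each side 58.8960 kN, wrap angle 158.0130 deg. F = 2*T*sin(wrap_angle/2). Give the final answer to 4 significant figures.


F = 2 * 58.8960 * sin(158.0130/2 deg)
F = 115.6 kN


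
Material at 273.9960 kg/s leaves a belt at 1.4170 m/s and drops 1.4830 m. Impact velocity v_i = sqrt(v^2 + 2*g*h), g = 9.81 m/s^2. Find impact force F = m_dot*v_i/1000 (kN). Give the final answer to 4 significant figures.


v_i = sqrt(1.4170^2 + 2*9.81*1.4830) = 5.57713 m/s
F = 273.9960 * 5.57713 / 1000
F = 1.528 kN


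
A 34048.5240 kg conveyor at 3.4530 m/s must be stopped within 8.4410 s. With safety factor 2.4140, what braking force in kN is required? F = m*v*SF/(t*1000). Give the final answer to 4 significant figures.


F = 34048.5240 * 3.4530 / 8.4410 * 2.4140 / 1000
F = 33.62 kN


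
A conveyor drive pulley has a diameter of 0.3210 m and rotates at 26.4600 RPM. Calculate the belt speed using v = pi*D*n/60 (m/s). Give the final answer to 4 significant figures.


v = pi * 0.3210 * 26.4600 / 60
v = 0.4447 m/s


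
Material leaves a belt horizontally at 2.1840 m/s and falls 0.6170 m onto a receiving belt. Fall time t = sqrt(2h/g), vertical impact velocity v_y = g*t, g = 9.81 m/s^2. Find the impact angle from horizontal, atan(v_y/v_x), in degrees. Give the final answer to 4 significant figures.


t = sqrt(2*0.6170/9.81) = 0.354669 s
v_y = 9.81 * 0.354669 = 3.4793 m/s
angle = atan(3.4793 / 2.1840) = 57.88 deg


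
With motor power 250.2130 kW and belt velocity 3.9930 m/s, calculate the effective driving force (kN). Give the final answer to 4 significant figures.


Te = P / v = 250.2130 / 3.9930
Te = 62.66 kN


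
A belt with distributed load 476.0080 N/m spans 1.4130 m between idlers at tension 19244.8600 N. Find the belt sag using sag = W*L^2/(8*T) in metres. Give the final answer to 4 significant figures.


sag = 476.0080 * 1.4130^2 / (8 * 19244.8600)
sag = 0.006173 m


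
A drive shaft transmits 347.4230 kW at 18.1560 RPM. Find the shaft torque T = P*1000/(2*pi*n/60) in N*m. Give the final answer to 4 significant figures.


omega = 2*pi*18.1560/60 = 1.90129 rad/s
T = 347.4230*1000 / 1.90129
T = 182700 N*m


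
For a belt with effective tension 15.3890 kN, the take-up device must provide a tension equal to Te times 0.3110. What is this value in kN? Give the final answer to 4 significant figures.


T_tu = 15.3890 * 0.3110
T_tu = 4.786 kN


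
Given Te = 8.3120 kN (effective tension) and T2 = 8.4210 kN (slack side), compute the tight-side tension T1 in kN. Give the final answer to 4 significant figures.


T1 = Te + T2 = 8.3120 + 8.4210
T1 = 16.73 kN


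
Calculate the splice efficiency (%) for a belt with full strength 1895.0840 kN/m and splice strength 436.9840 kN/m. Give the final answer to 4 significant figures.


Eff = 436.9840 / 1895.0840 * 100
Eff = 23.06 %


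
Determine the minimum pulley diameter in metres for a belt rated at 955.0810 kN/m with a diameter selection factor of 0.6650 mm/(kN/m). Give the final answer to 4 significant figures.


D = 955.0810 * 0.6650 / 1000
D = 0.6351 m


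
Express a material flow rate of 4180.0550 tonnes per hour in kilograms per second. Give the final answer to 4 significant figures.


m_dot = 4180.0550 * 1000 / 3600
m_dot = 1161 kg/s


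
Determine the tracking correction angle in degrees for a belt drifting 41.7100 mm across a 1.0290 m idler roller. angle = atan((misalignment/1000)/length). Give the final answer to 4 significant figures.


misalign_m = 41.7100 / 1000 = 0.041710 m
angle = atan(0.041710 / 1.0290)
angle = 2.321 deg


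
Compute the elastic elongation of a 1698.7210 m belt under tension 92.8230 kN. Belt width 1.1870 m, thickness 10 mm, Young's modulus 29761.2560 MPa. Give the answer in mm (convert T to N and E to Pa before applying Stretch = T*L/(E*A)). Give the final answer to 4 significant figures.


A = 1.1870 * 0.01 = 0.01187 m^2
Stretch = 92.8230*1000 * 1698.7210 / (29761.2560e6 * 0.01187) * 1000
Stretch = 446.4 mm


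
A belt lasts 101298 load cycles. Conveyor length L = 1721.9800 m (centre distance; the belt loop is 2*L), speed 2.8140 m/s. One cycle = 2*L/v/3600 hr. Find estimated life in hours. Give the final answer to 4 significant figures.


cycle_time = 2 * 1721.9800 / 2.8140 / 3600 = 0.339963 hr
life = 101298 * 0.339963 = 34440 hours


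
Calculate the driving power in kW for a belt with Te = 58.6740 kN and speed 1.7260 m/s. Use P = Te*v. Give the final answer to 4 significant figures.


P = Te * v = 58.6740 * 1.7260
P = 101.3 kW


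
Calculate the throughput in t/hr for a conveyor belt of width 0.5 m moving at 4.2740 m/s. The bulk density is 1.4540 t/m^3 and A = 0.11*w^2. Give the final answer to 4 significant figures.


A = 0.11 * 0.5^2 = 0.0275 m^2
C = 0.0275 * 4.2740 * 1.4540 * 3600
C = 615.2 t/hr


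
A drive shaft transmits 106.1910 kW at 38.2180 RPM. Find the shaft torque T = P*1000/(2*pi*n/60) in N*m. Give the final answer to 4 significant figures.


omega = 2*pi*38.2180/60 = 4.00218 rad/s
T = 106.1910*1000 / 4.00218
T = 26530 N*m


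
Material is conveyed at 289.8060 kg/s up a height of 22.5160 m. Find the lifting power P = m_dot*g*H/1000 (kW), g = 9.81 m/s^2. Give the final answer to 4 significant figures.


P = 289.8060 * 9.81 * 22.5160 / 1000
P = 64.01 kW


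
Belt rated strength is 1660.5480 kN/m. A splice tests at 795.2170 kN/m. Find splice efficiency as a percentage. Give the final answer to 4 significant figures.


Eff = 795.2170 / 1660.5480 * 100
Eff = 47.89 %


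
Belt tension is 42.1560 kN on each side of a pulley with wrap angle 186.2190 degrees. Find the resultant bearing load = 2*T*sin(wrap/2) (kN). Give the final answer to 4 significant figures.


F = 2 * 42.1560 * sin(186.2190/2 deg)
F = 84.19 kN


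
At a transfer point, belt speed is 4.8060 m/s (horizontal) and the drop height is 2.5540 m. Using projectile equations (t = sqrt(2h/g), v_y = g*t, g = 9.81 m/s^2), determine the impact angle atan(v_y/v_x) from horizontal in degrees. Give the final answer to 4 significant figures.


t = sqrt(2*2.5540/9.81) = 0.721591 s
v_y = 9.81 * 0.721591 = 7.07881 m/s
angle = atan(7.07881 / 4.8060) = 55.83 deg


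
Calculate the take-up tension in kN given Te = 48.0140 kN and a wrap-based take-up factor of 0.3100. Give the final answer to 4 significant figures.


T_tu = 48.0140 * 0.3100
T_tu = 14.88 kN


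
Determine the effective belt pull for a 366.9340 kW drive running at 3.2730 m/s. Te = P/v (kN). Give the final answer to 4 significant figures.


Te = P / v = 366.9340 / 3.2730
Te = 112.1 kN


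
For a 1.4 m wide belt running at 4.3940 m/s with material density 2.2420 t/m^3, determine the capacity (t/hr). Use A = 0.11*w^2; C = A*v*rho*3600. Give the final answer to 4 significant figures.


A = 0.11 * 1.4^2 = 0.2156 m^2
C = 0.2156 * 4.3940 * 2.2420 * 3600
C = 7646 t/hr


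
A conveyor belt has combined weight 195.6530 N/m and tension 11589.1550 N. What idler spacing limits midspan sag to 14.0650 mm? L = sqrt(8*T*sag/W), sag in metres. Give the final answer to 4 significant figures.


sag = 14.0650/1000 = 0.014065 m
L = sqrt(8 * 11589.1550 * 0.014065 / 195.6530)
L = 2.582 m


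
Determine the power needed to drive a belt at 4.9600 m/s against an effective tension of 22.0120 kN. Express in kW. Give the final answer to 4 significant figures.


P = Te * v = 22.0120 * 4.9600
P = 109.2 kW


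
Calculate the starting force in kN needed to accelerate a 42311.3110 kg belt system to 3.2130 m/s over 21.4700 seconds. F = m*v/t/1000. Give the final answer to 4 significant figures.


F = 42311.3110 * 3.2130 / 21.4700 / 1000
F = 6.332 kN


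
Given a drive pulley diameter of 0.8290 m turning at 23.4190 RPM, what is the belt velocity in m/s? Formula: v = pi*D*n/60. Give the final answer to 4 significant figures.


v = pi * 0.8290 * 23.4190 / 60
v = 1.017 m/s


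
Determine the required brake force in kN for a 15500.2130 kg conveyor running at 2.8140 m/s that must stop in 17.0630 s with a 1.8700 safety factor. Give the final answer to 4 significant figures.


F = 15500.2130 * 2.8140 / 17.0630 * 1.8700 / 1000
F = 4.780 kN


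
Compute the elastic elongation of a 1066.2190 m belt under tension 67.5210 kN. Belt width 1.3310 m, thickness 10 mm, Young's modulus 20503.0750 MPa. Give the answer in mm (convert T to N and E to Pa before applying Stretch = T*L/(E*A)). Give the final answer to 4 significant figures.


A = 1.3310 * 0.01 = 0.01331 m^2
Stretch = 67.5210*1000 * 1066.2190 / (20503.0750e6 * 0.01331) * 1000
Stretch = 263.8 mm


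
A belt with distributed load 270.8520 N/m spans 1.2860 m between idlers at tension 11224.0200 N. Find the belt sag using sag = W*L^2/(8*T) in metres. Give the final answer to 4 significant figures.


sag = 270.8520 * 1.2860^2 / (8 * 11224.0200)
sag = 0.004989 m


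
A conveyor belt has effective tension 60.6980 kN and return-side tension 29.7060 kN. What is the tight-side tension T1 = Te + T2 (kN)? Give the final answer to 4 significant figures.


T1 = Te + T2 = 60.6980 + 29.7060
T1 = 90.40 kN


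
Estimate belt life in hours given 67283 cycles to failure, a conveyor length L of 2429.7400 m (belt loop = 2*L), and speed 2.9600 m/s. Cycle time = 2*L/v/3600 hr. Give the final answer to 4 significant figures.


cycle_time = 2 * 2429.7400 / 2.9600 / 3600 = 0.456032 hr
life = 67283 * 0.456032 = 30680 hours


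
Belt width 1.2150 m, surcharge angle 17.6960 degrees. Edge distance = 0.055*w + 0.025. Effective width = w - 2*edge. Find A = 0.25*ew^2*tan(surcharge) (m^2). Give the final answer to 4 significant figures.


edge = 0.055*1.2150 + 0.025 = 0.091825 m
ew = 1.2150 - 2*0.091825 = 1.03135 m
A = 0.25 * 1.03135^2 * tan(17.6960 deg)
A = 0.08485 m^2


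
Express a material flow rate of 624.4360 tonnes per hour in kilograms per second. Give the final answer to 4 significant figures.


m_dot = 624.4360 * 1000 / 3600
m_dot = 173.5 kg/s


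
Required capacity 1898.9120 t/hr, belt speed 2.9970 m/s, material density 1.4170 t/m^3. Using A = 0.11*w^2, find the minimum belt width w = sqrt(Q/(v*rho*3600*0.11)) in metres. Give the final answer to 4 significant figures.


A_req = 1898.9120 / (2.9970 * 1.4170 * 3600) = 0.124207 m^2
w = sqrt(0.124207 / 0.11)
w = 1.063 m


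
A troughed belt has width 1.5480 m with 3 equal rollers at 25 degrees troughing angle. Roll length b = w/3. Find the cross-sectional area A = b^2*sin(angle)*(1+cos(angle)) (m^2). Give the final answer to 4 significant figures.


b = 1.5480/3 = 0.516 m
A = 0.516^2 * sin(25 deg) * (1 + cos(25 deg))
A = 0.2145 m^2


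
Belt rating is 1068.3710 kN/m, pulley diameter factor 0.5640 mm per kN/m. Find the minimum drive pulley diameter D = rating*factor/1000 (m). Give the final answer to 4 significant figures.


D = 1068.3710 * 0.5640 / 1000
D = 0.6026 m


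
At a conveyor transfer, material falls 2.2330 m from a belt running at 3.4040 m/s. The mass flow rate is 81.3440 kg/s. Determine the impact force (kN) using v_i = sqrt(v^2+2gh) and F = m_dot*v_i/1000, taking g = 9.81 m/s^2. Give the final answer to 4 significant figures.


v_i = sqrt(3.4040^2 + 2*9.81*2.2330) = 7.44303 m/s
F = 81.3440 * 7.44303 / 1000
F = 0.6054 kN


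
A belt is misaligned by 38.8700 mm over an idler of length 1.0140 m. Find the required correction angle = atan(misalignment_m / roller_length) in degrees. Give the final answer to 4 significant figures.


misalign_m = 38.8700 / 1000 = 0.038870 m
angle = atan(0.038870 / 1.0140)
angle = 2.195 deg


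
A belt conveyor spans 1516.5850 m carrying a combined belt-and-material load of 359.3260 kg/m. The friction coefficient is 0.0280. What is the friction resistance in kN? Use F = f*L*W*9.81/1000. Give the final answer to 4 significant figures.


F = 0.0280 * 1516.5850 * 359.3260 * 9.81 / 1000
F = 149.7 kN


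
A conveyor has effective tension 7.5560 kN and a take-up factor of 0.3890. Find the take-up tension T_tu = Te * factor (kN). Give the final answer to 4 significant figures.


T_tu = 7.5560 * 0.3890
T_tu = 2.939 kN


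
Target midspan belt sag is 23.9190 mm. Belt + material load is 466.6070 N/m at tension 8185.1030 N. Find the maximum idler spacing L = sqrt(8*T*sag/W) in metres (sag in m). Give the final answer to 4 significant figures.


sag = 23.9190/1000 = 0.023919 m
L = sqrt(8 * 8185.1030 * 0.023919 / 466.6070)
L = 1.832 m


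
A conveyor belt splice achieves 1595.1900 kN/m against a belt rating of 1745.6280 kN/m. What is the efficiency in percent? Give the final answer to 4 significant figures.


Eff = 1595.1900 / 1745.6280 * 100
Eff = 91.38 %


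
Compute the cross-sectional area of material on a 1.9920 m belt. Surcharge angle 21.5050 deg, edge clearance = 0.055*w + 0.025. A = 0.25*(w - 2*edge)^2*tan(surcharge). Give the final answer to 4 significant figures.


edge = 0.055*1.9920 + 0.025 = 0.13456 m
ew = 1.9920 - 2*0.13456 = 1.72288 m
A = 0.25 * 1.72288^2 * tan(21.5050 deg)
A = 0.2924 m^2


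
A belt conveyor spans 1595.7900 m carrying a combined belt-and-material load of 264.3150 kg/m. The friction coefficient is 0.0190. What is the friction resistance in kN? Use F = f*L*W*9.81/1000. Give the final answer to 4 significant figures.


F = 0.0190 * 1595.7900 * 264.3150 * 9.81 / 1000
F = 78.62 kN


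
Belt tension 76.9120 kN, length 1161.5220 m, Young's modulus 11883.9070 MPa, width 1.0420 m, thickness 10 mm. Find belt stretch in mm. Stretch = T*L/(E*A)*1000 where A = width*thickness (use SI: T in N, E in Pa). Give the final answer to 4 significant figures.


A = 1.0420 * 0.01 = 0.01042 m^2
Stretch = 76.9120*1000 * 1161.5220 / (11883.9070e6 * 0.01042) * 1000
Stretch = 721.4 mm


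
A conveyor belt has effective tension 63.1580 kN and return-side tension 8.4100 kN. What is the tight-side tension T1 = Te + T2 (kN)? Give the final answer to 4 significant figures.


T1 = Te + T2 = 63.1580 + 8.4100
T1 = 71.57 kN


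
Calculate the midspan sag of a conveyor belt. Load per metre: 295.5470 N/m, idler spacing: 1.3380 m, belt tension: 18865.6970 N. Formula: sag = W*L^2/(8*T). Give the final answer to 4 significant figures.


sag = 295.5470 * 1.3380^2 / (8 * 18865.6970)
sag = 0.003506 m


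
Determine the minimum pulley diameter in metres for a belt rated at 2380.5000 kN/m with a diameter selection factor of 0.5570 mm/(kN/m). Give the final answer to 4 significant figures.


D = 2380.5000 * 0.5570 / 1000
D = 1.326 m


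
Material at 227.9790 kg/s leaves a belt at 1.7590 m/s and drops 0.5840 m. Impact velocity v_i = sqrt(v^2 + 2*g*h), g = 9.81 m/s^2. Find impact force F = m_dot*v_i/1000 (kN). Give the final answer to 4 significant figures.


v_i = sqrt(1.7590^2 + 2*9.81*0.5840) = 3.81473 m/s
F = 227.9790 * 3.81473 / 1000
F = 0.8697 kN


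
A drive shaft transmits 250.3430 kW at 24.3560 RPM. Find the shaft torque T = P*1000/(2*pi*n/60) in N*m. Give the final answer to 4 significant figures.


omega = 2*pi*24.3560/60 = 2.55055 rad/s
T = 250.3430*1000 / 2.55055
T = 98150 N*m


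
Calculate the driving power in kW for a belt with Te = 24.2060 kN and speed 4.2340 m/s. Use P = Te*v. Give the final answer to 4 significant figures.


P = Te * v = 24.2060 * 4.2340
P = 102.5 kW


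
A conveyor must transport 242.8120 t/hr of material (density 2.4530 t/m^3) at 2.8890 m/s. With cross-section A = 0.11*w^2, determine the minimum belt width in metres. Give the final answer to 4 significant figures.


A_req = 242.8120 / (2.8890 * 2.4530 * 3600) = 0.00951749 m^2
w = sqrt(0.00951749 / 0.11)
w = 0.2941 m


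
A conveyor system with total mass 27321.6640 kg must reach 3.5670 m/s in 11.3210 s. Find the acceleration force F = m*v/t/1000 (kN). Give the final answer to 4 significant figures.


F = 27321.6640 * 3.5670 / 11.3210 / 1000
F = 8.608 kN


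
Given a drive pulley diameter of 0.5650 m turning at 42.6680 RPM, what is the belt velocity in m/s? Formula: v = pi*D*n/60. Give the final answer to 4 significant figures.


v = pi * 0.5650 * 42.6680 / 60
v = 1.262 m/s


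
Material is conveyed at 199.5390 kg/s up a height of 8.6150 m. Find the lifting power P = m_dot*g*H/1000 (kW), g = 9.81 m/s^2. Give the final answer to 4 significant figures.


P = 199.5390 * 9.81 * 8.6150 / 1000
P = 16.86 kW


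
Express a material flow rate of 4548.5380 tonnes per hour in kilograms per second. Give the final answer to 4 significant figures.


m_dot = 4548.5380 * 1000 / 3600
m_dot = 1263 kg/s


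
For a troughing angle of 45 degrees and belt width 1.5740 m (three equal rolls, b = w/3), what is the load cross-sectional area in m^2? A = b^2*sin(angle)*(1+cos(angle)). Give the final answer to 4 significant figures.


b = 1.5740/3 = 0.524667 m
A = 0.524667^2 * sin(45 deg) * (1 + cos(45 deg))
A = 0.3323 m^2


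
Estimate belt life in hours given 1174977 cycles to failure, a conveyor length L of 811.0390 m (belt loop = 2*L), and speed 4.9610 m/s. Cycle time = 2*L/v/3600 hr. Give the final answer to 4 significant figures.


cycle_time = 2 * 811.0390 / 4.9610 / 3600 = 0.0908239 hr
life = 1174977 * 0.0908239 = 106700 hours


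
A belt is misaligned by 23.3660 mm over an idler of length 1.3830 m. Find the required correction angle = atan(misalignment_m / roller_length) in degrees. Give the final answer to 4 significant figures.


misalign_m = 23.3660 / 1000 = 0.023366 m
angle = atan(0.023366 / 1.3830)
angle = 0.9679 deg


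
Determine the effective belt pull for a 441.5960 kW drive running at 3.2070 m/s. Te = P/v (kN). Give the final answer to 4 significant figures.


Te = P / v = 441.5960 / 3.2070
Te = 137.7 kN


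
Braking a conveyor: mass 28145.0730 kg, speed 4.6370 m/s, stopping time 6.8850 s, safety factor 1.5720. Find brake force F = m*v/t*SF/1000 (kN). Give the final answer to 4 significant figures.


F = 28145.0730 * 4.6370 / 6.8850 * 1.5720 / 1000
F = 29.80 kN


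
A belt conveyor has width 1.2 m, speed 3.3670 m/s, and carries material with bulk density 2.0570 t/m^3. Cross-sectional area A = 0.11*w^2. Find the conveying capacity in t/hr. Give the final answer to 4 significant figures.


A = 0.11 * 1.2^2 = 0.1584 m^2
C = 0.1584 * 3.3670 * 2.0570 * 3600
C = 3949 t/hr


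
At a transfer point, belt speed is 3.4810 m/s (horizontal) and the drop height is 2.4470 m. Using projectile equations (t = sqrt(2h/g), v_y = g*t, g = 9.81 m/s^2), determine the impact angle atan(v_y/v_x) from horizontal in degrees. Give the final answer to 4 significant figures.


t = sqrt(2*2.4470/9.81) = 0.706313 s
v_y = 9.81 * 0.706313 = 6.92893 m/s
angle = atan(6.92893 / 3.4810) = 63.33 deg


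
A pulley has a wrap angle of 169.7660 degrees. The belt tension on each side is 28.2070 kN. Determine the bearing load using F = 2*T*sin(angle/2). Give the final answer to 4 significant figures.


F = 2 * 28.2070 * sin(169.7660/2 deg)
F = 56.19 kN


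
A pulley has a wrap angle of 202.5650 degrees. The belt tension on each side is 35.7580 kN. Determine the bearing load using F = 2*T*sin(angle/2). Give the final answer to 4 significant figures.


F = 2 * 35.7580 * sin(202.5650/2 deg)
F = 70.13 kN


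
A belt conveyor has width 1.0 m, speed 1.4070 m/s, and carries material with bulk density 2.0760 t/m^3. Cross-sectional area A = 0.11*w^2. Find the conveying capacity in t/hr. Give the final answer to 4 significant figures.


A = 0.11 * 1.0^2 = 0.11 m^2
C = 0.11 * 1.4070 * 2.0760 * 3600
C = 1157 t/hr


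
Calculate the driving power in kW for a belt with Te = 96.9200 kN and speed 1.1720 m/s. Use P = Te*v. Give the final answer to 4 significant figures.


P = Te * v = 96.9200 * 1.1720
P = 113.6 kW


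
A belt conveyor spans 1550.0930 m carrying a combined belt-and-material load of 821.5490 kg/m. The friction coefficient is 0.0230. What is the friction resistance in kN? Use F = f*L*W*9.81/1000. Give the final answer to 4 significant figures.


F = 0.0230 * 1550.0930 * 821.5490 * 9.81 / 1000
F = 287.3 kN


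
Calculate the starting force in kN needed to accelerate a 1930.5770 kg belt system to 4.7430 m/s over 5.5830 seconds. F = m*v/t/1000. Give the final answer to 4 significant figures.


F = 1930.5770 * 4.7430 / 5.5830 / 1000
F = 1.640 kN


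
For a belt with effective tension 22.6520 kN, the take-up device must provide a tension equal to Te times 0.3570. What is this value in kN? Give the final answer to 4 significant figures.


T_tu = 22.6520 * 0.3570
T_tu = 8.087 kN


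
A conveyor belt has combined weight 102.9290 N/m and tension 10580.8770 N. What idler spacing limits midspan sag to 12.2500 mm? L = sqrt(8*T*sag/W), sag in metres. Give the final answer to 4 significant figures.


sag = 12.2500/1000 = 0.012250 m
L = sqrt(8 * 10580.8770 * 0.012250 / 102.9290)
L = 3.174 m


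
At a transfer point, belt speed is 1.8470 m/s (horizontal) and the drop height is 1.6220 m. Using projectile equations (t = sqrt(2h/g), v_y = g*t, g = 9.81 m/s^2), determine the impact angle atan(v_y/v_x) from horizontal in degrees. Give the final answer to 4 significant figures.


t = sqrt(2*1.6220/9.81) = 0.57505 s
v_y = 9.81 * 0.57505 = 5.64124 m/s
angle = atan(5.64124 / 1.8470) = 71.87 deg


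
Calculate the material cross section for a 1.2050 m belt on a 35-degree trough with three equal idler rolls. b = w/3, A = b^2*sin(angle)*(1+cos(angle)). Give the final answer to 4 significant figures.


b = 1.2050/3 = 0.401667 m
A = 0.401667^2 * sin(35 deg) * (1 + cos(35 deg))
A = 0.1683 m^2


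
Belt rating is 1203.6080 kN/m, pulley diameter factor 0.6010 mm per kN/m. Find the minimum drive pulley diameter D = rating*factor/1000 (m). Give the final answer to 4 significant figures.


D = 1203.6080 * 0.6010 / 1000
D = 0.7234 m


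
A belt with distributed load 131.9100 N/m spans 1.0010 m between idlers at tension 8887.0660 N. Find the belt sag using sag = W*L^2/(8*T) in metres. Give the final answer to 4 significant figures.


sag = 131.9100 * 1.0010^2 / (8 * 8887.0660)
sag = 0.001859 m


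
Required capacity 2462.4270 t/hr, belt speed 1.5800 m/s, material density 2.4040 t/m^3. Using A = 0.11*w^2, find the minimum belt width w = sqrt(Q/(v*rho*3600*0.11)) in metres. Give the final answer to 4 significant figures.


A_req = 2462.4270 / (1.5800 * 2.4040 * 3600) = 0.180082 m^2
w = sqrt(0.180082 / 0.11)
w = 1.279 m


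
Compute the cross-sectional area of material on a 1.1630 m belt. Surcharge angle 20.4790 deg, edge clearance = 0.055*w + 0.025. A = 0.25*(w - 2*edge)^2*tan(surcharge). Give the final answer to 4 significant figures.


edge = 0.055*1.1630 + 0.025 = 0.088965 m
ew = 1.1630 - 2*0.088965 = 0.98507 m
A = 0.25 * 0.98507^2 * tan(20.4790 deg)
A = 0.09060 m^2


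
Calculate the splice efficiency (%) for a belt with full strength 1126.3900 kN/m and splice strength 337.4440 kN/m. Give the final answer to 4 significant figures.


Eff = 337.4440 / 1126.3900 * 100
Eff = 29.96 %


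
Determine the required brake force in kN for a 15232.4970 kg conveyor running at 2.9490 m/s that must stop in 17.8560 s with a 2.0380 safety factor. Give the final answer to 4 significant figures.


F = 15232.4970 * 2.9490 / 17.8560 * 2.0380 / 1000
F = 5.127 kN


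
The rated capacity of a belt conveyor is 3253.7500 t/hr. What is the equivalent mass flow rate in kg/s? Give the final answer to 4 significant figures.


m_dot = 3253.7500 * 1000 / 3600
m_dot = 903.8 kg/s


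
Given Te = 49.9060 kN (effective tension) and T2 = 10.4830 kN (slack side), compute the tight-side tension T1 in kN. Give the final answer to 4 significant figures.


T1 = Te + T2 = 49.9060 + 10.4830
T1 = 60.39 kN


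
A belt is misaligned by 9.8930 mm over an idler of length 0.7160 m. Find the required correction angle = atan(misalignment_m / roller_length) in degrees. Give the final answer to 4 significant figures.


misalign_m = 9.8930 / 1000 = 0.009893 m
angle = atan(0.009893 / 0.7160)
angle = 0.7916 deg


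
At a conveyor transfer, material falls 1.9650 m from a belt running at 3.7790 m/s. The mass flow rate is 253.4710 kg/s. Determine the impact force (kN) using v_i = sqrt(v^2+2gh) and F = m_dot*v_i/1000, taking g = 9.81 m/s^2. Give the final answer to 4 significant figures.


v_i = sqrt(3.7790^2 + 2*9.81*1.9650) = 7.26871 m/s
F = 253.4710 * 7.26871 / 1000
F = 1.842 kN


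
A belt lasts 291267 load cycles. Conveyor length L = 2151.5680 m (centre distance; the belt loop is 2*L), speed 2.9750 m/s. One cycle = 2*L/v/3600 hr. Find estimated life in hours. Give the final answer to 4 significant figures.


cycle_time = 2 * 2151.5680 / 2.9750 / 3600 = 0.401787 hr
life = 291267 * 0.401787 = 117000 hours


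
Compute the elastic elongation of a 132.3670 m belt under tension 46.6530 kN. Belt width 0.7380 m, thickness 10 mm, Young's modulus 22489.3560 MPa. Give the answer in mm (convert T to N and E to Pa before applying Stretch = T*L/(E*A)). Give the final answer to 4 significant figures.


A = 0.7380 * 0.01 = 0.00738 m^2
Stretch = 46.6530*1000 * 132.3670 / (22489.3560e6 * 0.00738) * 1000
Stretch = 37.21 mm


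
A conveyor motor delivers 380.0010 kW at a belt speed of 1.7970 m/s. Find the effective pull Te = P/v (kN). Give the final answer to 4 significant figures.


Te = P / v = 380.0010 / 1.7970
Te = 211.5 kN


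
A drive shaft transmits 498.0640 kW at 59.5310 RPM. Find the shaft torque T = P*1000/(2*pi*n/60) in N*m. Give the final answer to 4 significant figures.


omega = 2*pi*59.5310/60 = 6.23407 rad/s
T = 498.0640*1000 / 6.23407
T = 79890 N*m


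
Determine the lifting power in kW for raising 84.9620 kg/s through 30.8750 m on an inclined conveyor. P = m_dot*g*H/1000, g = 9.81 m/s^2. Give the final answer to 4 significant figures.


P = 84.9620 * 9.81 * 30.8750 / 1000
P = 25.73 kW


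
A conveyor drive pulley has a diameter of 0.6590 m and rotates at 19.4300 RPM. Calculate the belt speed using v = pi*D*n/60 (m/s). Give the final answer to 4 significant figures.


v = pi * 0.6590 * 19.4300 / 60
v = 0.6704 m/s


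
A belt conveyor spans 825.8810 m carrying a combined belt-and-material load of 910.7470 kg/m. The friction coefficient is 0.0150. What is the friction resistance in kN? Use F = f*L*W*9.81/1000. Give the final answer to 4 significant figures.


F = 0.0150 * 825.8810 * 910.7470 * 9.81 / 1000
F = 110.7 kN


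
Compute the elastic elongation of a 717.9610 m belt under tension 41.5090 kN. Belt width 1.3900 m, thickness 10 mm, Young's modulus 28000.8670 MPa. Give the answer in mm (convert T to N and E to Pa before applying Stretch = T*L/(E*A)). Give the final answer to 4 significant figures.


A = 1.3900 * 0.01 = 0.01390 m^2
Stretch = 41.5090*1000 * 717.9610 / (28000.8670e6 * 0.01390) * 1000
Stretch = 76.57 mm


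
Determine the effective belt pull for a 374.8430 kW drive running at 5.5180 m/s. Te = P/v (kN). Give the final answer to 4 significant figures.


Te = P / v = 374.8430 / 5.5180
Te = 67.93 kN


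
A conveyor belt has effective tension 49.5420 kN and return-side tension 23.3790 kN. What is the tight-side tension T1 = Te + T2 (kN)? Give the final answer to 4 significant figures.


T1 = Te + T2 = 49.5420 + 23.3790
T1 = 72.92 kN


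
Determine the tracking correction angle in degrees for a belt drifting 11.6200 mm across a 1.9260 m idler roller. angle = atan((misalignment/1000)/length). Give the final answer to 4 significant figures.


misalign_m = 11.6200 / 1000 = 0.011620 m
angle = atan(0.011620 / 1.9260)
angle = 0.3457 deg


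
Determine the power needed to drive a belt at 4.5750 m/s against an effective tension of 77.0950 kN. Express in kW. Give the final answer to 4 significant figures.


P = Te * v = 77.0950 * 4.5750
P = 352.7 kW


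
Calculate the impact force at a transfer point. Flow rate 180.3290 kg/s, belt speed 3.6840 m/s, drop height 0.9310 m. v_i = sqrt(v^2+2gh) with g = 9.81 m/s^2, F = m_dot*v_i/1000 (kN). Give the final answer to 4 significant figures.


v_i = sqrt(3.6840^2 + 2*9.81*0.9310) = 5.64252 m/s
F = 180.3290 * 5.64252 / 1000
F = 1.018 kN


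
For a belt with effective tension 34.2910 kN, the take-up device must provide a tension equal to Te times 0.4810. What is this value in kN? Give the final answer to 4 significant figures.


T_tu = 34.2910 * 0.4810
T_tu = 16.49 kN


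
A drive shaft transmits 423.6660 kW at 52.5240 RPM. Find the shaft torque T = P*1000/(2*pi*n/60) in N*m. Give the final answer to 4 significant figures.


omega = 2*pi*52.5240/60 = 5.5003 rad/s
T = 423.6660*1000 / 5.5003
T = 77030 N*m


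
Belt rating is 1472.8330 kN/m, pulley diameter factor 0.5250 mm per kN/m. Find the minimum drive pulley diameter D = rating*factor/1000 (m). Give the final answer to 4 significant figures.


D = 1472.8330 * 0.5250 / 1000
D = 0.7732 m


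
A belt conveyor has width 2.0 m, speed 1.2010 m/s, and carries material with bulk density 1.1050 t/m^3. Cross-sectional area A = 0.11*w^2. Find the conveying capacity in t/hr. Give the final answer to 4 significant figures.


A = 0.11 * 2.0^2 = 0.44 m^2
C = 0.44 * 1.2010 * 1.1050 * 3600
C = 2102 t/hr


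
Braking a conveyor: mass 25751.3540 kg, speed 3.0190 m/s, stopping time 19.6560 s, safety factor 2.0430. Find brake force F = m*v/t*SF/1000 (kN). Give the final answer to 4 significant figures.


F = 25751.3540 * 3.0190 / 19.6560 * 2.0430 / 1000
F = 8.080 kN


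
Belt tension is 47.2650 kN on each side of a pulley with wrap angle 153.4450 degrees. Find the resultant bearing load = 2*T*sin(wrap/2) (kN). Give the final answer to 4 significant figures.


F = 2 * 47.2650 * sin(153.4450/2 deg)
F = 92.00 kN


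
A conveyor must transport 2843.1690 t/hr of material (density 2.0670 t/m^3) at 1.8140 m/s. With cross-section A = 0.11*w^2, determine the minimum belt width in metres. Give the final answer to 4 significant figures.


A_req = 2843.1690 / (1.8140 * 2.0670 * 3600) = 0.210631 m^2
w = sqrt(0.210631 / 0.11)
w = 1.384 m


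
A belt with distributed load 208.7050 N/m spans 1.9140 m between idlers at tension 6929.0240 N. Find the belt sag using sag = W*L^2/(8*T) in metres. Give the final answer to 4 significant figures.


sag = 208.7050 * 1.9140^2 / (8 * 6929.0240)
sag = 0.01379 m


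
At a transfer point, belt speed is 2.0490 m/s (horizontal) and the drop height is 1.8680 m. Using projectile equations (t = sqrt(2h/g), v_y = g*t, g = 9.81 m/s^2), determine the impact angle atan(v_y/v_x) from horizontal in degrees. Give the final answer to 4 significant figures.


t = sqrt(2*1.8680/9.81) = 0.617119 s
v_y = 9.81 * 0.617119 = 6.05394 m/s
angle = atan(6.05394 / 2.0490) = 71.30 deg


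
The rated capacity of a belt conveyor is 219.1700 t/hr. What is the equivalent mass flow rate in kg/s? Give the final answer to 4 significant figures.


m_dot = 219.1700 * 1000 / 3600
m_dot = 60.88 kg/s


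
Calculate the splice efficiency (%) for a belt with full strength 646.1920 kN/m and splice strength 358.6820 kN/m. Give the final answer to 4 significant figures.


Eff = 358.6820 / 646.1920 * 100
Eff = 55.51 %


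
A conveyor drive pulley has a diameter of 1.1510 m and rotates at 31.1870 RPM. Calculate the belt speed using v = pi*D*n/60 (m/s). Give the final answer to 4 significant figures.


v = pi * 1.1510 * 31.1870 / 60
v = 1.880 m/s


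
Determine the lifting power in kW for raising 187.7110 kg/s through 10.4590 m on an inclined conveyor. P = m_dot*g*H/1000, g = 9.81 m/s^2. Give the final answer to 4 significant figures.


P = 187.7110 * 9.81 * 10.4590 / 1000
P = 19.26 kW


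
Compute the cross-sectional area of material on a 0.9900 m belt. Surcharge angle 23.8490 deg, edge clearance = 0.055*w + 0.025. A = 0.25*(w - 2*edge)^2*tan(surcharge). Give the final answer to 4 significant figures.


edge = 0.055*0.9900 + 0.025 = 0.07945 m
ew = 0.9900 - 2*0.07945 = 0.8311 m
A = 0.25 * 0.8311^2 * tan(23.8490 deg)
A = 0.07634 m^2


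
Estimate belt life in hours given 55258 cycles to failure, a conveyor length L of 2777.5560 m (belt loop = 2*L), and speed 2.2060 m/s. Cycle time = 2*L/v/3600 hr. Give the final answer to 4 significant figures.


cycle_time = 2 * 2777.5560 / 2.2060 / 3600 = 0.699495 hr
life = 55258 * 0.699495 = 38650 hours


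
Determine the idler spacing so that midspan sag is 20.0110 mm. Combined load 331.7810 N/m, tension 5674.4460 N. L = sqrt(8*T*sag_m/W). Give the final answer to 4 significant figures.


sag = 20.0110/1000 = 0.020011 m
L = sqrt(8 * 5674.4460 * 0.020011 / 331.7810)
L = 1.655 m


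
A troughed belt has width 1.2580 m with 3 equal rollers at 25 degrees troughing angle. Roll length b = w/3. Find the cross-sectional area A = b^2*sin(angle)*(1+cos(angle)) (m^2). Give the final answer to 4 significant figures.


b = 1.2580/3 = 0.419333 m
A = 0.419333^2 * sin(25 deg) * (1 + cos(25 deg))
A = 0.1417 m^2


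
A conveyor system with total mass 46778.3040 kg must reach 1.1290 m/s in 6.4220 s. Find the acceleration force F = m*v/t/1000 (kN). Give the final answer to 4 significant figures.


F = 46778.3040 * 1.1290 / 6.4220 / 1000
F = 8.224 kN


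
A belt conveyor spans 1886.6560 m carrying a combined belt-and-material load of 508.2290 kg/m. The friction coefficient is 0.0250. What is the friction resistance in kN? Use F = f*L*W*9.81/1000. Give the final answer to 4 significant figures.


F = 0.0250 * 1886.6560 * 508.2290 * 9.81 / 1000
F = 235.2 kN


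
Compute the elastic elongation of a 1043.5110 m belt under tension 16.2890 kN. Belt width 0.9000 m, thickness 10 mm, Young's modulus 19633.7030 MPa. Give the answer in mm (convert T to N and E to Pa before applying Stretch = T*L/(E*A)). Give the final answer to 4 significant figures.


A = 0.9000 * 0.01 = 0.00900 m^2
Stretch = 16.2890*1000 * 1043.5110 / (19633.7030e6 * 0.00900) * 1000
Stretch = 96.19 mm


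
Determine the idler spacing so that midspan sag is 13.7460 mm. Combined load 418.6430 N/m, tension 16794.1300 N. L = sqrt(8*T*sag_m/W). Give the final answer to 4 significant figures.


sag = 13.7460/1000 = 0.013746 m
L = sqrt(8 * 16794.1300 * 0.013746 / 418.6430)
L = 2.100 m


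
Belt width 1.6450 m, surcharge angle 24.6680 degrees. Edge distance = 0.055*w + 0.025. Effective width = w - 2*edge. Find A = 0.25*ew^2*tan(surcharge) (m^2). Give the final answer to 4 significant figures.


edge = 0.055*1.6450 + 0.025 = 0.115475 m
ew = 1.6450 - 2*0.115475 = 1.41405 m
A = 0.25 * 1.41405^2 * tan(24.6680 deg)
A = 0.2296 m^2


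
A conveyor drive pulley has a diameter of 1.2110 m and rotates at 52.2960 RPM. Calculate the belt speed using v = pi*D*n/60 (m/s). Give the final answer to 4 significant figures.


v = pi * 1.2110 * 52.2960 / 60
v = 3.316 m/s


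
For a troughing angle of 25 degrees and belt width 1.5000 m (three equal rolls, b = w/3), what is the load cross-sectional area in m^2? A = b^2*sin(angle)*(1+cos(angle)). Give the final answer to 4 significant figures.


b = 1.5000/3 = 0.5 m
A = 0.5^2 * sin(25 deg) * (1 + cos(25 deg))
A = 0.2014 m^2


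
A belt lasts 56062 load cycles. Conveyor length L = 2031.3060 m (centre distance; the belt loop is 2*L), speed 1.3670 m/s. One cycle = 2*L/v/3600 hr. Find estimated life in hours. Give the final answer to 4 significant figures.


cycle_time = 2 * 2031.3060 / 1.3670 / 3600 = 0.825533 hr
life = 56062 * 0.825533 = 46280 hours


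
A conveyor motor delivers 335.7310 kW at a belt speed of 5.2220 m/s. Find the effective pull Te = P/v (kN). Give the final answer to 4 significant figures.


Te = P / v = 335.7310 / 5.2220
Te = 64.29 kN


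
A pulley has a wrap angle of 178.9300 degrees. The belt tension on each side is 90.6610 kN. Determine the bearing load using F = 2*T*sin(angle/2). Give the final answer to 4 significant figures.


F = 2 * 90.6610 * sin(178.9300/2 deg)
F = 181.3 kN


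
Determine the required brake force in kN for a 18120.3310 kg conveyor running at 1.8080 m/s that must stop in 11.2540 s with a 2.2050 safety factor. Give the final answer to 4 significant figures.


F = 18120.3310 * 1.8080 / 11.2540 * 2.2050 / 1000
F = 6.419 kN


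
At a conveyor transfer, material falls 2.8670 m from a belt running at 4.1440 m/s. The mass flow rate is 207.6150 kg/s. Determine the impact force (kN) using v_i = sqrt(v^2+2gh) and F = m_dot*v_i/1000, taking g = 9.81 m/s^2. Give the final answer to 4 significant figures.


v_i = sqrt(4.1440^2 + 2*9.81*2.8670) = 8.56874 m/s
F = 207.6150 * 8.56874 / 1000
F = 1.779 kN


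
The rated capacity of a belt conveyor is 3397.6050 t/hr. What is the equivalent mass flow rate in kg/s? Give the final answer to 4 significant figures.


m_dot = 3397.6050 * 1000 / 3600
m_dot = 943.8 kg/s


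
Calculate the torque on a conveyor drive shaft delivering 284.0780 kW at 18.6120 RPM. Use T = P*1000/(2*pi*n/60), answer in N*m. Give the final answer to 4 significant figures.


omega = 2*pi*18.6120/60 = 1.94904 rad/s
T = 284.0780*1000 / 1.94904
T = 145800 N*m


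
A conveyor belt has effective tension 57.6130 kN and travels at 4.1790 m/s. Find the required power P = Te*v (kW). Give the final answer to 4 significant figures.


P = Te * v = 57.6130 * 4.1790
P = 240.8 kW


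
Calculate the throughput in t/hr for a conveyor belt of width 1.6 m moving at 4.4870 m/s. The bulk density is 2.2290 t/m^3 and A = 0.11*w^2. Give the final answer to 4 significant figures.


A = 0.11 * 1.6^2 = 0.2816 m^2
C = 0.2816 * 4.4870 * 2.2290 * 3600
C = 10140 t/hr


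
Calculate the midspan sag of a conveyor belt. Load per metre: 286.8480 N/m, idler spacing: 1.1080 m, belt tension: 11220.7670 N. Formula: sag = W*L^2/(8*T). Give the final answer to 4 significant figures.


sag = 286.8480 * 1.1080^2 / (8 * 11220.7670)
sag = 0.003923 m
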